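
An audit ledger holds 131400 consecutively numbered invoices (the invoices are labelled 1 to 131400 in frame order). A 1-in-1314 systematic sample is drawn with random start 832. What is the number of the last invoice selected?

130918

k = 1314
100th selection = r + (100−1)·k = 832 + 99×1314 = 832 + 130086 = 130918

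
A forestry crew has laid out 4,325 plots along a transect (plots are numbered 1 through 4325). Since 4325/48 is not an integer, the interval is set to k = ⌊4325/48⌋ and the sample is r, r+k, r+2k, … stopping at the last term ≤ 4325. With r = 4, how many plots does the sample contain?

k = ⌊4325/48⌋ = 90
Achieved size = ⌊(4325 − 4)/90⌋ + 1 = ⌊4321/90⌋ + 1 = 48 + 1 = 49
(last selection: 4 + 48×90 = 4324 ≤ 4325; next would be 4414 > 4325)

49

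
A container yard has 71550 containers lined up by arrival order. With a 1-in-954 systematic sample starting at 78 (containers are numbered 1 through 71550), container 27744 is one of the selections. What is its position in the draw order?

30

k = 954
position = (27744 − 78)/954 + 1 = 27666/954 + 1 = 29 + 1 = 30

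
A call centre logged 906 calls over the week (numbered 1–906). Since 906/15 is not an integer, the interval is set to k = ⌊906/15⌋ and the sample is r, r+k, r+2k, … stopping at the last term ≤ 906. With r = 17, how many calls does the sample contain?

k = ⌊906/15⌋ = 60
Achieved size = ⌊(906 − 17)/60⌋ + 1 = ⌊889/60⌋ + 1 = 14 + 1 = 15
(last selection: 17 + 14×60 = 857 ≤ 906; next would be 917 > 906)

15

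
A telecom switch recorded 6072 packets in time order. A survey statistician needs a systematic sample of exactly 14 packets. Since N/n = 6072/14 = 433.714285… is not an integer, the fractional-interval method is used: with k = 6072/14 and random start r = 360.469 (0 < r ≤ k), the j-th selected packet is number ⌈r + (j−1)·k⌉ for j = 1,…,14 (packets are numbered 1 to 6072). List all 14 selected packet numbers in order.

j=1: r + 0k = 360.469 → ⌈·⌉ = 361
j=2: r + 1k = 794.183285… → ⌈·⌉ = 795
j=3: r + 2k = 1227.897571… → ⌈·⌉ = 1228
j=4: r + 3k = 1661.611857… → ⌈·⌉ = 1662
j=5: r + 4k = 2095.326142… → ⌈·⌉ = 2096
j=6: r + 5k = 2529.040428… → ⌈·⌉ = 2530
j=7: r + 6k = 2962.754714… → ⌈·⌉ = 2963
j=8: r + 7k = 3396.469 → ⌈·⌉ = 3397
j=9: r + 8k = 3830.183285… → ⌈·⌉ = 3831
j=10: r + 9k = 4263.897571… → ⌈·⌉ = 4264
j=11: r + 10k = 4697.611857… → ⌈·⌉ = 4698
j=12: r + 11k = 5131.326142… → ⌈·⌉ = 5132
j=13: r + 12k = 5565.040428… → ⌈·⌉ = 5566
j=14: r + 13k = 5998.754714… → ⌈·⌉ = 5999

361, 795, 1228, 1662, 2096, 2530, 2963, 3397, 3831, 4264, 4698, 5132, 5566, 5999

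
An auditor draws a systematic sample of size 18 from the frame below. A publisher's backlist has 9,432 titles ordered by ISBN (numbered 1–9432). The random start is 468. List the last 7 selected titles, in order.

6232, 6756, 7280, 7804, 8328, 8852, 9376

k = N/n = 9432/18 = 524
12th selection = 468 + 11×524 = 6232
13th: 6232 + 524 = 6756
14th: 6756 + 524 = 7280
15th: 7280 + 524 = 7804
16th: 7804 + 524 = 8328
17th: 8328 + 524 = 8852
18th: 8852 + 524 = 9376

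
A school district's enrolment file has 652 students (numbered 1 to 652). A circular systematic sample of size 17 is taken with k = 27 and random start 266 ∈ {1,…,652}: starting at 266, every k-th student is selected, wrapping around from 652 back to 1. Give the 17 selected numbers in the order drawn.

Selection 1: 266
Selection 2: 266 + 27 = 293
Selection 3: 293 + 27 = 320
Selection 4: 320 + 27 = 347
Selection 5: 347 + 27 = 374
Selection 6: 374 + 27 = 401
Selection 7: 401 + 27 = 428
Selection 8: 428 + 27 = 455
Selection 9: 455 + 27 = 482
Selection 10: 482 + 27 = 509
Selection 11: 509 + 27 = 536
Selection 12: 536 + 27 = 563
Selection 13: 563 + 27 = 590
Selection 14: 590 + 27 = 617
Selection 15: 617 + 27 = 644
Selection 16: 644 + 27 = 671 → 671 − 652 = 19
Selection 17: 19 + 27 = 46

266, 293, 320, 347, 374, 401, 428, 455, 482, 509, 536, 563, 590, 617, 644, 19, 46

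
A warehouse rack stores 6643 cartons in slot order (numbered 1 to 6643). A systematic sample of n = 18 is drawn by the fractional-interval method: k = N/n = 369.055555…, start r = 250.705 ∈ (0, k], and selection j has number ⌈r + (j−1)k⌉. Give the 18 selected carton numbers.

251, 620, 989, 1358, 1727, 2096, 2466, 2835, 3204, 3573, 3942, 4311, 4680, 5049, 5418, 5787, 6156, 6525

j=1: r + 0k = 250.705 → ⌈·⌉ = 251
j=2: r + 1k = 619.760555… → ⌈·⌉ = 620
j=3: r + 2k = 988.816111… → ⌈·⌉ = 989
j=4: r + 3k = 1357.871666… → ⌈·⌉ = 1358
j=5: r + 4k = 1726.927222… → ⌈·⌉ = 1727
j=6: r + 5k = 2095.982777… → ⌈·⌉ = 2096
j=7: r + 6k = 2465.038333… → ⌈·⌉ = 2466
j=8: r + 7k = 2834.093888… → ⌈·⌉ = 2835
j=9: r + 8k = 3203.149444… → ⌈·⌉ = 3204
j=10: r + 9k = 3572.205 → ⌈·⌉ = 3573
j=11: r + 10k = 3941.260555… → ⌈·⌉ = 3942
j=12: r + 11k = 4310.316111… → ⌈·⌉ = 4311
j=13: r + 12k = 4679.371666… → ⌈·⌉ = 4680
j=14: r + 13k = 5048.427222… → ⌈·⌉ = 5049
j=15: r + 14k = 5417.482777… → ⌈·⌉ = 5418
j=16: r + 15k = 5786.538333… → ⌈·⌉ = 5787
j=17: r + 16k = 6155.593888… → ⌈·⌉ = 6156
j=18: r + 17k = 6524.649444… → ⌈·⌉ = 6525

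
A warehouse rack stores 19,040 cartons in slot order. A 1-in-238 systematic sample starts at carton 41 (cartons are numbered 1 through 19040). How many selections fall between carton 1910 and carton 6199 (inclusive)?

k = 238
First selection ≥ 1910: 41 + ⌈(1910−41)/238⌉·238 = 41 + 8×238 = 1945
Last selection ≤ 6199: 41 + ⌊(6199−41)/238⌋·238 = 41 + 25×238 = 5991
Count = 25 − 8 + 1 = 18

18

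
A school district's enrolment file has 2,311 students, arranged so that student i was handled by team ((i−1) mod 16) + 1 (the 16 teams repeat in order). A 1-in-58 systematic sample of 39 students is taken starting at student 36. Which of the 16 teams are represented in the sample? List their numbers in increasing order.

Consecutive selections differ by k = 58, so their team numbers differ by 58 mod 16 = 10.
gcd(58, 16) = 2, so the sample visits 16/2 = 8 distinct residues mod 16.
Start 36 is team 4; the teams hit are 2, 4, 6, 8, 10, 12, 14, 16.

2, 4, 6, 8, 10, 12, 14, 16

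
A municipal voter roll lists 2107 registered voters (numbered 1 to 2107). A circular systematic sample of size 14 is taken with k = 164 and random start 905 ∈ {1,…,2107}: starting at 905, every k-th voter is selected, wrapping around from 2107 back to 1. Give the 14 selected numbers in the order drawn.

Selection 1: 905
Selection 2: 905 + 164 = 1069
Selection 3: 1069 + 164 = 1233
Selection 4: 1233 + 164 = 1397
Selection 5: 1397 + 164 = 1561
Selection 6: 1561 + 164 = 1725
Selection 7: 1725 + 164 = 1889
Selection 8: 1889 + 164 = 2053
Selection 9: 2053 + 164 = 2217 → 2217 − 2107 = 110
Selection 10: 110 + 164 = 274
Selection 11: 274 + 164 = 438
Selection 12: 438 + 164 = 602
Selection 13: 602 + 164 = 766
Selection 14: 766 + 164 = 930

905, 1069, 1233, 1397, 1561, 1725, 1889, 2053, 110, 274, 438, 602, 766, 930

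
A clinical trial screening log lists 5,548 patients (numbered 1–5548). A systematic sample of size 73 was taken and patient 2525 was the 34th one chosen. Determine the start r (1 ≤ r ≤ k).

k = 5548/73 = 76
r = 2525 − (34−1)×76 = 2525 − 2508 = 17

17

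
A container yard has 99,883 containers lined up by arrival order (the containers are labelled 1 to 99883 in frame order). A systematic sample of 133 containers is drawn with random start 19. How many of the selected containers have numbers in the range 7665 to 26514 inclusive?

k = 99883/133 = 751
First selection ≥ 7665: 19 + ⌈(7665−19)/751⌉·751 = 19 + 11×751 = 8280
Last selection ≤ 26514: 19 + ⌊(26514−19)/751⌋·751 = 19 + 35×751 = 26304
Count = 35 − 11 + 1 = 25

25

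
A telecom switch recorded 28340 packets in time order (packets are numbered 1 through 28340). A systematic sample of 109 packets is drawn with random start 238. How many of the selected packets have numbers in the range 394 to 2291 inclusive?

7

k = 28340/109 = 260
First selection ≥ 394: 238 + ⌈(394−238)/260⌉·260 = 238 + 1×260 = 498
Last selection ≤ 2291: 238 + ⌊(2291−238)/260⌋·260 = 238 + 7×260 = 2058
Count = 7 − 1 + 1 = 7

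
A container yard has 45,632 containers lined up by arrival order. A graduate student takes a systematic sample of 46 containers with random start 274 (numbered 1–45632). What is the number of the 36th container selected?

34994

k = 45632/46 = 992
36th selection = r + (36−1)·k = 274 + 35×992 = 274 + 34720 = 34994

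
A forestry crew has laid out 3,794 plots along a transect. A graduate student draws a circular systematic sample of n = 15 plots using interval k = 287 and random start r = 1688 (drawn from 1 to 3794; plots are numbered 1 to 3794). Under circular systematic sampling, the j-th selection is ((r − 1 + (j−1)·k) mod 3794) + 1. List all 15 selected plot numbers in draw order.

Selection 1: 1688
Selection 2: 1688 + 287 = 1975
Selection 3: 1975 + 287 = 2262
Selection 4: 2262 + 287 = 2549
Selection 5: 2549 + 287 = 2836
Selection 6: 2836 + 287 = 3123
Selection 7: 3123 + 287 = 3410
Selection 8: 3410 + 287 = 3697
Selection 9: 3697 + 287 = 3984 → 3984 − 3794 = 190
Selection 10: 190 + 287 = 477
Selection 11: 477 + 287 = 764
Selection 12: 764 + 287 = 1051
Selection 13: 1051 + 287 = 1338
Selection 14: 1338 + 287 = 1625
Selection 15: 1625 + 287 = 1912

1688, 1975, 2262, 2549, 2836, 3123, 3410, 3697, 190, 477, 764, 1051, 1338, 1625, 1912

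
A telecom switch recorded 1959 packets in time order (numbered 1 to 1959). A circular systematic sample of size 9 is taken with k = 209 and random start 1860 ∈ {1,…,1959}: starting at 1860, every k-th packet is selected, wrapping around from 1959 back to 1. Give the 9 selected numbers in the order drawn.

Selection 1: 1860
Selection 2: 1860 + 209 = 2069 → 2069 − 1959 = 110
Selection 3: 110 + 209 = 319
Selection 4: 319 + 209 = 528
Selection 5: 528 + 209 = 737
Selection 6: 737 + 209 = 946
Selection 7: 946 + 209 = 1155
Selection 8: 1155 + 209 = 1364
Selection 9: 1364 + 209 = 1573

1860, 110, 319, 528, 737, 946, 1155, 1364, 1573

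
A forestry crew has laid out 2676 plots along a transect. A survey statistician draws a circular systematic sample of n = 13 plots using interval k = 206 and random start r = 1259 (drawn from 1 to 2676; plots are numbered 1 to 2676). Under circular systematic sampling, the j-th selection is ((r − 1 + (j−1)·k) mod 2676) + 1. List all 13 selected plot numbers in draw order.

Selection 1: 1259
Selection 2: 1259 + 206 = 1465
Selection 3: 1465 + 206 = 1671
Selection 4: 1671 + 206 = 1877
Selection 5: 1877 + 206 = 2083
Selection 6: 2083 + 206 = 2289
Selection 7: 2289 + 206 = 2495
Selection 8: 2495 + 206 = 2701 → 2701 − 2676 = 25
Selection 9: 25 + 206 = 231
Selection 10: 231 + 206 = 437
Selection 11: 437 + 206 = 643
Selection 12: 643 + 206 = 849
Selection 13: 849 + 206 = 1055

1259, 1465, 1671, 1877, 2083, 2289, 2495, 25, 231, 437, 643, 849, 1055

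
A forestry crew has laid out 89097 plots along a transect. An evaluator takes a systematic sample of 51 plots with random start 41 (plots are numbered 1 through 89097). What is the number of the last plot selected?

87391

k = 89097/51 = 1747
51st selection = r + (51−1)·k = 41 + 50×1747 = 41 + 87350 = 87391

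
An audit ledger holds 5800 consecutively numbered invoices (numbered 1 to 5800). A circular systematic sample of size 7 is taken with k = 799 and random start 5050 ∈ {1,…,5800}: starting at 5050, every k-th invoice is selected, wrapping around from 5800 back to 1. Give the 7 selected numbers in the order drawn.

Selection 1: 5050
Selection 2: 5050 + 799 = 5849 → 5849 − 5800 = 49
Selection 3: 49 + 799 = 848
Selection 4: 848 + 799 = 1647
Selection 5: 1647 + 799 = 2446
Selection 6: 2446 + 799 = 3245
Selection 7: 3245 + 799 = 4044

5050, 49, 848, 1647, 2446, 3245, 4044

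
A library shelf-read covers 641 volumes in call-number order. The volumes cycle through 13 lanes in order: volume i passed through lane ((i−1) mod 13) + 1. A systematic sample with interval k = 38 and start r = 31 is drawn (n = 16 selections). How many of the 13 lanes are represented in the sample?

13

Consecutive selections differ by k = 38, so their lane numbers differ by 38 mod 13 = 12.
gcd(38, 13) = 1, so the sample visits 13/1 = 13 distinct residues mod 13.
Start 31 is lane 5; the lanes hit are 1, 2, 3, 4, 5, 6, 7, 8, 9, 10, 11, 12, 13.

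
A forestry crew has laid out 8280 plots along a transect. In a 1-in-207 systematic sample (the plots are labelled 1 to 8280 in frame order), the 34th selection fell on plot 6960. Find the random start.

k = 207
r = 6960 − (34−1)×207 = 6960 − 6831 = 129

129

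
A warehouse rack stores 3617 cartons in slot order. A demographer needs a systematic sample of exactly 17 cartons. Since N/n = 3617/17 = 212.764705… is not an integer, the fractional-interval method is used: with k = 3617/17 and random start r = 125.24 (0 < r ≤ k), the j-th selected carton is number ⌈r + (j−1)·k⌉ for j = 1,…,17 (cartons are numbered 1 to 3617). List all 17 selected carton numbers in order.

126, 339, 551, 764, 977, 1190, 1402, 1615, 1828, 2041, 2253, 2466, 2679, 2892, 3104, 3317, 3530

j=1: r + 0k = 125.24 → ⌈·⌉ = 126
j=2: r + 1k = 338.004705… → ⌈·⌉ = 339
j=3: r + 2k = 550.769411… → ⌈·⌉ = 551
j=4: r + 3k = 763.534117… → ⌈·⌉ = 764
j=5: r + 4k = 976.298823… → ⌈·⌉ = 977
j=6: r + 5k = 1189.063529… → ⌈·⌉ = 1190
j=7: r + 6k = 1401.828235… → ⌈·⌉ = 1402
j=8: r + 7k = 1614.592941… → ⌈·⌉ = 1615
j=9: r + 8k = 1827.357647… → ⌈·⌉ = 1828
j=10: r + 9k = 2040.122352… → ⌈·⌉ = 2041
j=11: r + 10k = 2252.887058… → ⌈·⌉ = 2253
j=12: r + 11k = 2465.651764… → ⌈·⌉ = 2466
j=13: r + 12k = 2678.416470… → ⌈·⌉ = 2679
j=14: r + 13k = 2891.181176… → ⌈·⌉ = 2892
j=15: r + 14k = 3103.945882… → ⌈·⌉ = 3104
j=16: r + 15k = 3316.710588… → ⌈·⌉ = 3317
j=17: r + 16k = 3529.475294… → ⌈·⌉ = 3530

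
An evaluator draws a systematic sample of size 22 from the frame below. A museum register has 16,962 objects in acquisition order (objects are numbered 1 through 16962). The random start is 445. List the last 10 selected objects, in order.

9697, 10468, 11239, 12010, 12781, 13552, 14323, 15094, 15865, 16636

k = N/n = 16962/22 = 771
13th selection = 445 + 12×771 = 9697
14th: 9697 + 771 = 10468
15th: 10468 + 771 = 11239
16th: 11239 + 771 = 12010
17th: 12010 + 771 = 12781
18th: 12781 + 771 = 13552
19th: 13552 + 771 = 14323
20th: 14323 + 771 = 15094
21st: 15094 + 771 = 15865
22nd: 15865 + 771 = 16636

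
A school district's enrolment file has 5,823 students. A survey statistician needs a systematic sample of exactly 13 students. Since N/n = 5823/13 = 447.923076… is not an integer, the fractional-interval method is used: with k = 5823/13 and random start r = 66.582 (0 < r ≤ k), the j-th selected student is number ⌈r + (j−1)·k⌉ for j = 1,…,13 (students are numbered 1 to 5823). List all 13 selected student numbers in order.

67, 515, 963, 1411, 1859, 2307, 2755, 3203, 3650, 4098, 4546, 4994, 5442

j=1: r + 0k = 66.582 → ⌈·⌉ = 67
j=2: r + 1k = 514.505076… → ⌈·⌉ = 515
j=3: r + 2k = 962.428153… → ⌈·⌉ = 963
j=4: r + 3k = 1410.351230… → ⌈·⌉ = 1411
j=5: r + 4k = 1858.274307… → ⌈·⌉ = 1859
j=6: r + 5k = 2306.197384… → ⌈·⌉ = 2307
j=7: r + 6k = 2754.120461… → ⌈·⌉ = 2755
j=8: r + 7k = 3202.043538… → ⌈·⌉ = 3203
j=9: r + 8k = 3649.966615… → ⌈·⌉ = 3650
j=10: r + 9k = 4097.889692… → ⌈·⌉ = 4098
j=11: r + 10k = 4545.812769… → ⌈·⌉ = 4546
j=12: r + 11k = 4993.735846… → ⌈·⌉ = 4994
j=13: r + 12k = 5441.658923… → ⌈·⌉ = 5442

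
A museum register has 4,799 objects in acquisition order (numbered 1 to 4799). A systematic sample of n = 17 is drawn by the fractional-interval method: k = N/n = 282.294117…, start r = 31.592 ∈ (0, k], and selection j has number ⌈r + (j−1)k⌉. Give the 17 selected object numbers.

j=1: r + 0k = 31.592 → ⌈·⌉ = 32
j=2: r + 1k = 313.886117… → ⌈·⌉ = 314
j=3: r + 2k = 596.180235… → ⌈·⌉ = 597
j=4: r + 3k = 878.474352… → ⌈·⌉ = 879
j=5: r + 4k = 1160.768470… → ⌈·⌉ = 1161
j=6: r + 5k = 1443.062588… → ⌈·⌉ = 1444
j=7: r + 6k = 1725.356705… → ⌈·⌉ = 1726
j=8: r + 7k = 2007.650823… → ⌈·⌉ = 2008
j=9: r + 8k = 2289.944941… → ⌈·⌉ = 2290
j=10: r + 9k = 2572.239058… → ⌈·⌉ = 2573
j=11: r + 10k = 2854.533176… → ⌈·⌉ = 2855
j=12: r + 11k = 3136.827294… → ⌈·⌉ = 3137
j=13: r + 12k = 3419.121411… → ⌈·⌉ = 3420
j=14: r + 13k = 3701.415529… → ⌈·⌉ = 3702
j=15: r + 14k = 3983.709647… → ⌈·⌉ = 3984
j=16: r + 15k = 4266.003764… → ⌈·⌉ = 4267
j=17: r + 16k = 4548.297882… → ⌈·⌉ = 4549

32, 314, 597, 879, 1161, 1444, 1726, 2008, 2290, 2573, 2855, 3137, 3420, 3702, 3984, 4267, 4549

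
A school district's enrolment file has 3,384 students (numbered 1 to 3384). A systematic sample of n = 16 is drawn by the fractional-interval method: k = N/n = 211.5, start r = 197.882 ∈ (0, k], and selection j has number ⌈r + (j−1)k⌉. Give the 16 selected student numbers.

j=1: r + 0k = 197.882 → ⌈·⌉ = 198
j=2: r + 1k = 409.382 → ⌈·⌉ = 410
j=3: r + 2k = 620.882 → ⌈·⌉ = 621
j=4: r + 3k = 832.382 → ⌈·⌉ = 833
j=5: r + 4k = 1043.882 → ⌈·⌉ = 1044
j=6: r + 5k = 1255.382 → ⌈·⌉ = 1256
j=7: r + 6k = 1466.882 → ⌈·⌉ = 1467
j=8: r + 7k = 1678.382 → ⌈·⌉ = 1679
j=9: r + 8k = 1889.882 → ⌈·⌉ = 1890
j=10: r + 9k = 2101.382 → ⌈·⌉ = 2102
j=11: r + 10k = 2312.882 → ⌈·⌉ = 2313
j=12: r + 11k = 2524.382 → ⌈·⌉ = 2525
j=13: r + 12k = 2735.882 → ⌈·⌉ = 2736
j=14: r + 13k = 2947.382 → ⌈·⌉ = 2948
j=15: r + 14k = 3158.882 → ⌈·⌉ = 3159
j=16: r + 15k = 3370.382 → ⌈·⌉ = 3371

198, 410, 621, 833, 1044, 1256, 1467, 1679, 1890, 2102, 2313, 2525, 2736, 2948, 3159, 3371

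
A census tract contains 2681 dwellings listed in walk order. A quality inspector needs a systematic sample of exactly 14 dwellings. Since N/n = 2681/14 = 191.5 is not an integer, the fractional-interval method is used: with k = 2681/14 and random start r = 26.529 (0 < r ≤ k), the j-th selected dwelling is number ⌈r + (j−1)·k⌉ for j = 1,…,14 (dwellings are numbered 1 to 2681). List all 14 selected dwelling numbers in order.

j=1: r + 0k = 26.529 → ⌈·⌉ = 27
j=2: r + 1k = 218.029 → ⌈·⌉ = 219
j=3: r + 2k = 409.529 → ⌈·⌉ = 410
j=4: r + 3k = 601.029 → ⌈·⌉ = 602
j=5: r + 4k = 792.529 → ⌈·⌉ = 793
j=6: r + 5k = 984.029 → ⌈·⌉ = 985
j=7: r + 6k = 1175.529 → ⌈·⌉ = 1176
j=8: r + 7k = 1367.029 → ⌈·⌉ = 1368
j=9: r + 8k = 1558.529 → ⌈·⌉ = 1559
j=10: r + 9k = 1750.029 → ⌈·⌉ = 1751
j=11: r + 10k = 1941.529 → ⌈·⌉ = 1942
j=12: r + 11k = 2133.029 → ⌈·⌉ = 2134
j=13: r + 12k = 2324.529 → ⌈·⌉ = 2325
j=14: r + 13k = 2516.029 → ⌈·⌉ = 2517

27, 219, 410, 602, 793, 985, 1176, 1368, 1559, 1751, 1942, 2134, 2325, 2517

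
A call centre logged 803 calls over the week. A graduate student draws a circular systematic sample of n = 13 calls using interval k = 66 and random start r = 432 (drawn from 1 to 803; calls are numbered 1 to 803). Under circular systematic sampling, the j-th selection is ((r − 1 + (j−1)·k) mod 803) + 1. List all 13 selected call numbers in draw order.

432, 498, 564, 630, 696, 762, 25, 91, 157, 223, 289, 355, 421

Selection 1: 432
Selection 2: 432 + 66 = 498
Selection 3: 498 + 66 = 564
Selection 4: 564 + 66 = 630
Selection 5: 630 + 66 = 696
Selection 6: 696 + 66 = 762
Selection 7: 762 + 66 = 828 → 828 − 803 = 25
Selection 8: 25 + 66 = 91
Selection 9: 91 + 66 = 157
Selection 10: 157 + 66 = 223
Selection 11: 223 + 66 = 289
Selection 12: 289 + 66 = 355
Selection 13: 355 + 66 = 421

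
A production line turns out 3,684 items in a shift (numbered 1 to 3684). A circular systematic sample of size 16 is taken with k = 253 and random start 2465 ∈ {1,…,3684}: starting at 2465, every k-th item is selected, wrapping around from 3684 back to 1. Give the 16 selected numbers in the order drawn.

2465, 2718, 2971, 3224, 3477, 46, 299, 552, 805, 1058, 1311, 1564, 1817, 2070, 2323, 2576

Selection 1: 2465
Selection 2: 2465 + 253 = 2718
Selection 3: 2718 + 253 = 2971
Selection 4: 2971 + 253 = 3224
Selection 5: 3224 + 253 = 3477
Selection 6: 3477 + 253 = 3730 → 3730 − 3684 = 46
Selection 7: 46 + 253 = 299
Selection 8: 299 + 253 = 552
Selection 9: 552 + 253 = 805
Selection 10: 805 + 253 = 1058
Selection 11: 1058 + 253 = 1311
Selection 12: 1311 + 253 = 1564
Selection 13: 1564 + 253 = 1817
Selection 14: 1817 + 253 = 2070
Selection 15: 2070 + 253 = 2323
Selection 16: 2323 + 253 = 2576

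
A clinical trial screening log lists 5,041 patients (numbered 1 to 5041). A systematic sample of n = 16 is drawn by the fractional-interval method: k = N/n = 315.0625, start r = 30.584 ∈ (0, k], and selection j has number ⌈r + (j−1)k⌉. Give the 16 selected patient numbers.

31, 346, 661, 976, 1291, 1606, 1921, 2237, 2552, 2867, 3182, 3497, 3812, 4127, 4442, 4757

j=1: r + 0k = 30.584 → ⌈·⌉ = 31
j=2: r + 1k = 345.6465 → ⌈·⌉ = 346
j=3: r + 2k = 660.709 → ⌈·⌉ = 661
j=4: r + 3k = 975.7715 → ⌈·⌉ = 976
j=5: r + 4k = 1290.834 → ⌈·⌉ = 1291
j=6: r + 5k = 1605.8965 → ⌈·⌉ = 1606
j=7: r + 6k = 1920.959 → ⌈·⌉ = 1921
j=8: r + 7k = 2236.0215 → ⌈·⌉ = 2237
j=9: r + 8k = 2551.084 → ⌈·⌉ = 2552
j=10: r + 9k = 2866.1465 → ⌈·⌉ = 2867
j=11: r + 10k = 3181.209 → ⌈·⌉ = 3182
j=12: r + 11k = 3496.2715 → ⌈·⌉ = 3497
j=13: r + 12k = 3811.334 → ⌈·⌉ = 3812
j=14: r + 13k = 4126.3965 → ⌈·⌉ = 4127
j=15: r + 14k = 4441.459 → ⌈·⌉ = 4442
j=16: r + 15k = 4756.5215 → ⌈·⌉ = 4757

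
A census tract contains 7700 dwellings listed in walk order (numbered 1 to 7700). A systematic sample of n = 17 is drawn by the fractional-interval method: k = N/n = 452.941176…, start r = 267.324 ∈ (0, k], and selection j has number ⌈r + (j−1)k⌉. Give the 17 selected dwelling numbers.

268, 721, 1174, 1627, 2080, 2533, 2985, 3438, 3891, 4344, 4797, 5250, 5703, 6156, 6609, 7062, 7515

j=1: r + 0k = 267.324 → ⌈·⌉ = 268
j=2: r + 1k = 720.265176… → ⌈·⌉ = 721
j=3: r + 2k = 1173.206352… → ⌈·⌉ = 1174
j=4: r + 3k = 1626.147529… → ⌈·⌉ = 1627
j=5: r + 4k = 2079.088705… → ⌈·⌉ = 2080
j=6: r + 5k = 2532.029882… → ⌈·⌉ = 2533
j=7: r + 6k = 2984.971058… → ⌈·⌉ = 2985
j=8: r + 7k = 3437.912235… → ⌈·⌉ = 3438
j=9: r + 8k = 3890.853411… → ⌈·⌉ = 3891
j=10: r + 9k = 4343.794588… → ⌈·⌉ = 4344
j=11: r + 10k = 4796.735764… → ⌈·⌉ = 4797
j=12: r + 11k = 5249.676941… → ⌈·⌉ = 5250
j=13: r + 12k = 5702.618117… → ⌈·⌉ = 5703
j=14: r + 13k = 6155.559294… → ⌈·⌉ = 6156
j=15: r + 14k = 6608.500470… → ⌈·⌉ = 6609
j=16: r + 15k = 7061.441647… → ⌈·⌉ = 7062
j=17: r + 16k = 7514.382823… → ⌈·⌉ = 7515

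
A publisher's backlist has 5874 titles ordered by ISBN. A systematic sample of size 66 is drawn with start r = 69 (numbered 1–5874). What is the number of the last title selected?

5854

k = 5874/66 = 89
66th selection = r + (66−1)·k = 69 + 65×89 = 69 + 5785 = 5854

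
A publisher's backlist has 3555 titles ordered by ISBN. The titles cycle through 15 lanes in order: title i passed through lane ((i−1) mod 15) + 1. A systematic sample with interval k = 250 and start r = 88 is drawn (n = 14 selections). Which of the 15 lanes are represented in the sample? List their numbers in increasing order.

3, 8, 13

Consecutive selections differ by k = 250, so their lane numbers differ by 250 mod 15 = 10.
gcd(250, 15) = 5, so the sample visits 15/5 = 3 distinct residues mod 15.
Start 88 is lane 13; the lanes hit are 3, 8, 13.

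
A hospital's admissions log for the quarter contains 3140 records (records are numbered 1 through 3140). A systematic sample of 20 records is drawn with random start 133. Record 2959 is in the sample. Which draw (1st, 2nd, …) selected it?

k = 3140/20 = 157
position = (2959 − 133)/157 + 1 = 2826/157 + 1 = 18 + 1 = 19

19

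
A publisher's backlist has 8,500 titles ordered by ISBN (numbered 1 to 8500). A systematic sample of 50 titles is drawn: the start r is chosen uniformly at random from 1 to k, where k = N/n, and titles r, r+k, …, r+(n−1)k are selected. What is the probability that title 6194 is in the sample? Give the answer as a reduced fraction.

1/170

k = 8500/50 = 170.
Title 6194 is selected iff r ≡ 6194 (mod 170); exactly one such r in {1,…,170}.
Inclusion probability = 1/170.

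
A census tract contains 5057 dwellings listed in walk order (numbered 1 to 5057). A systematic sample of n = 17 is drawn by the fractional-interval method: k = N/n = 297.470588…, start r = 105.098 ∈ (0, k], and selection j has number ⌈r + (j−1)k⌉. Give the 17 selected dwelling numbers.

j=1: r + 0k = 105.098 → ⌈·⌉ = 106
j=2: r + 1k = 402.568588… → ⌈·⌉ = 403
j=3: r + 2k = 700.039176… → ⌈·⌉ = 701
j=4: r + 3k = 997.509764… → ⌈·⌉ = 998
j=5: r + 4k = 1294.980352… → ⌈·⌉ = 1295
j=6: r + 5k = 1592.450941… → ⌈·⌉ = 1593
j=7: r + 6k = 1889.921529… → ⌈·⌉ = 1890
j=8: r + 7k = 2187.392117… → ⌈·⌉ = 2188
j=9: r + 8k = 2484.862705… → ⌈·⌉ = 2485
j=10: r + 9k = 2782.333294… → ⌈·⌉ = 2783
j=11: r + 10k = 3079.803882… → ⌈·⌉ = 3080
j=12: r + 11k = 3377.274470… → ⌈·⌉ = 3378
j=13: r + 12k = 3674.745058… → ⌈·⌉ = 3675
j=14: r + 13k = 3972.215647… → ⌈·⌉ = 3973
j=15: r + 14k = 4269.686235… → ⌈·⌉ = 4270
j=16: r + 15k = 4567.156823… → ⌈·⌉ = 4568
j=17: r + 16k = 4864.627411… → ⌈·⌉ = 4865

106, 403, 701, 998, 1295, 1593, 1890, 2188, 2485, 2783, 3080, 3378, 3675, 3973, 4270, 4568, 4865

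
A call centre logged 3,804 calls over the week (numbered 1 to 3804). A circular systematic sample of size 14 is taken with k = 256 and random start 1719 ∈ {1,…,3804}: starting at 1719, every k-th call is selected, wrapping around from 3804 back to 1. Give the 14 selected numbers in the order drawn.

Selection 1: 1719
Selection 2: 1719 + 256 = 1975
Selection 3: 1975 + 256 = 2231
Selection 4: 2231 + 256 = 2487
Selection 5: 2487 + 256 = 2743
Selection 6: 2743 + 256 = 2999
Selection 7: 2999 + 256 = 3255
Selection 8: 3255 + 256 = 3511
Selection 9: 3511 + 256 = 3767
Selection 10: 3767 + 256 = 4023 → 4023 − 3804 = 219
Selection 11: 219 + 256 = 475
Selection 12: 475 + 256 = 731
Selection 13: 731 + 256 = 987
Selection 14: 987 + 256 = 1243

1719, 1975, 2231, 2487, 2743, 2999, 3255, 3511, 3767, 219, 475, 731, 987, 1243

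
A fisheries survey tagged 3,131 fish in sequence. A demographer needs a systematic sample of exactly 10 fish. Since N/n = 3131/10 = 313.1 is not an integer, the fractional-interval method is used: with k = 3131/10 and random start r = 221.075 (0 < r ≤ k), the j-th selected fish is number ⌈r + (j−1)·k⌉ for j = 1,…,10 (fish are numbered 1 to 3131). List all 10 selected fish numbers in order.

222, 535, 848, 1161, 1474, 1787, 2100, 2413, 2726, 3039

j=1: r + 0k = 221.075 → ⌈·⌉ = 222
j=2: r + 1k = 534.175 → ⌈·⌉ = 535
j=3: r + 2k = 847.275 → ⌈·⌉ = 848
j=4: r + 3k = 1160.375 → ⌈·⌉ = 1161
j=5: r + 4k = 1473.475 → ⌈·⌉ = 1474
j=6: r + 5k = 1786.575 → ⌈·⌉ = 1787
j=7: r + 6k = 2099.675 → ⌈·⌉ = 2100
j=8: r + 7k = 2412.775 → ⌈·⌉ = 2413
j=9: r + 8k = 2725.875 → ⌈·⌉ = 2726
j=10: r + 9k = 3038.975 → ⌈·⌉ = 3039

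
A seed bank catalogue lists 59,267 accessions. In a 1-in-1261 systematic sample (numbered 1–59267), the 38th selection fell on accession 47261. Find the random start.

k = 1261
r = 47261 − (38−1)×1261 = 47261 − 46657 = 604

604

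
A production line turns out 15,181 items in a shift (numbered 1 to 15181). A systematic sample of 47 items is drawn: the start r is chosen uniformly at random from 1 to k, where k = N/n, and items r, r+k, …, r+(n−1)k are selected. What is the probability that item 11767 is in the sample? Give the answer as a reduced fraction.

1/323

k = 15181/47 = 323.
Item 11767 is selected iff r ≡ 11767 (mod 323); exactly one such r in {1,…,323}.
Inclusion probability = 1/323.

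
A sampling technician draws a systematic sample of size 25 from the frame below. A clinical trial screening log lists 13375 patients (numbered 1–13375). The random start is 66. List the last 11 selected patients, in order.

k = N/n = 13375/25 = 535
15th selection = 66 + 14×535 = 7556
16th: 7556 + 535 = 8091
17th: 8091 + 535 = 8626
18th: 8626 + 535 = 9161
19th: 9161 + 535 = 9696
20th: 9696 + 535 = 10231
21st: 10231 + 535 = 10766
22nd: 10766 + 535 = 11301
23rd: 11301 + 535 = 11836
24th: 11836 + 535 = 12371
25th: 12371 + 535 = 12906

7556, 8091, 8626, 9161, 9696, 10231, 10766, 11301, 11836, 12371, 12906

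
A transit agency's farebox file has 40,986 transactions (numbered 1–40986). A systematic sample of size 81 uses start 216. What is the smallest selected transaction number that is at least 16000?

k = 40986/81 = 506
Steps past start: ⌈(16000 − 216)/506⌉ = ⌈15784/506⌉ = 32
Selected transaction: 216 + 32×506 = 16408

16408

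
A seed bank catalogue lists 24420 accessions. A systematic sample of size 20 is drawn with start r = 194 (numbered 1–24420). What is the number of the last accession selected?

k = 24420/20 = 1221
20th selection = r + (20−1)·k = 194 + 19×1221 = 194 + 23199 = 23393

23393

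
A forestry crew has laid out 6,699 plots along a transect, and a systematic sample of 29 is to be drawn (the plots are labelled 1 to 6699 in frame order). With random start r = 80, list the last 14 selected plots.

k = N/n = 6699/29 = 231
16th selection = 80 + 15×231 = 3545
17th: 3545 + 231 = 3776
18th: 3776 + 231 = 4007
19th: 4007 + 231 = 4238
20th: 4238 + 231 = 4469
21st: 4469 + 231 = 4700
22nd: 4700 + 231 = 4931
23rd: 4931 + 231 = 5162
24th: 5162 + 231 = 5393
25th: 5393 + 231 = 5624
26th: 5624 + 231 = 5855
27th: 5855 + 231 = 6086
28th: 6086 + 231 = 6317
29th: 6317 + 231 = 6548

3545, 3776, 4007, 4238, 4469, 4700, 4931, 5162, 5393, 5624, 5855, 6086, 6317, 6548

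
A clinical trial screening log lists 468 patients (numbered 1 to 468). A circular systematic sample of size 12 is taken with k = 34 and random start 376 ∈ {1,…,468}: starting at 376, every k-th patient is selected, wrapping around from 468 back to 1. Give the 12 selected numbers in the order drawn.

Selection 1: 376
Selection 2: 376 + 34 = 410
Selection 3: 410 + 34 = 444
Selection 4: 444 + 34 = 478 → 478 − 468 = 10
Selection 5: 10 + 34 = 44
Selection 6: 44 + 34 = 78
Selection 7: 78 + 34 = 112
Selection 8: 112 + 34 = 146
Selection 9: 146 + 34 = 180
Selection 10: 180 + 34 = 214
Selection 11: 214 + 34 = 248
Selection 12: 248 + 34 = 282

376, 410, 444, 10, 44, 78, 112, 146, 180, 214, 248, 282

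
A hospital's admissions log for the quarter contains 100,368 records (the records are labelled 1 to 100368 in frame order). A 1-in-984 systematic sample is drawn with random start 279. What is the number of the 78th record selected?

76047

k = 984
78th selection = r + (78−1)·k = 279 + 77×984 = 279 + 75768 = 76047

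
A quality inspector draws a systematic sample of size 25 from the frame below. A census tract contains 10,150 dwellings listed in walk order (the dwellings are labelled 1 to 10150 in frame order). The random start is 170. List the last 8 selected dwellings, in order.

k = N/n = 10150/25 = 406
18th selection = 170 + 17×406 = 7072
19th: 7072 + 406 = 7478
20th: 7478 + 406 = 7884
21st: 7884 + 406 = 8290
22nd: 8290 + 406 = 8696
23rd: 8696 + 406 = 9102
24th: 9102 + 406 = 9508
25th: 9508 + 406 = 9914

7072, 7478, 7884, 8290, 8696, 9102, 9508, 9914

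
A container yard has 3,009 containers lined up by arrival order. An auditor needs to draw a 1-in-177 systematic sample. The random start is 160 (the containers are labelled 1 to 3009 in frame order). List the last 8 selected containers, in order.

1753, 1930, 2107, 2284, 2461, 2638, 2815, 2992

10th selection = 160 + 9×177 = 1753
11th: 1753 + 177 = 1930
12th: 1930 + 177 = 2107
13th: 2107 + 177 = 2284
14th: 2284 + 177 = 2461
15th: 2461 + 177 = 2638
16th: 2638 + 177 = 2815
17th: 2815 + 177 = 2992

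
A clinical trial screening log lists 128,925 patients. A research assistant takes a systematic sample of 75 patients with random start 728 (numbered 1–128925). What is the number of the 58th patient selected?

98711

k = 128925/75 = 1719
58th selection = r + (58−1)·k = 728 + 57×1719 = 728 + 97983 = 98711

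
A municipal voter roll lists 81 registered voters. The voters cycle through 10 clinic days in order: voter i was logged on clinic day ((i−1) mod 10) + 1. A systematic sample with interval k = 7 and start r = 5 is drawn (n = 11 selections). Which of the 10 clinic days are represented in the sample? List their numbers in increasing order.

Consecutive selections differ by k = 7, so their clinic day numbers differ by 7 mod 10 = 7.
gcd(7, 10) = 1, so the sample visits 10/1 = 10 distinct residues mod 10.
Start 5 is clinic day 5; the clinic days hit are 1, 2, 3, 4, 5, 6, 7, 8, 9, 10.

1, 2, 3, 4, 5, 6, 7, 8, 9, 10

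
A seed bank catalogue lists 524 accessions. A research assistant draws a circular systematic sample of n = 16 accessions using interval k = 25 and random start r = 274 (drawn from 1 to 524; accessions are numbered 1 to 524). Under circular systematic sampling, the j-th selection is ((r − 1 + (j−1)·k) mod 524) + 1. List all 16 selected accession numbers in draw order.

Selection 1: 274
Selection 2: 274 + 25 = 299
Selection 3: 299 + 25 = 324
Selection 4: 324 + 25 = 349
Selection 5: 349 + 25 = 374
Selection 6: 374 + 25 = 399
Selection 7: 399 + 25 = 424
Selection 8: 424 + 25 = 449
Selection 9: 449 + 25 = 474
Selection 10: 474 + 25 = 499
Selection 11: 499 + 25 = 524
Selection 12: 524 + 25 = 549 → 549 − 524 = 25
Selection 13: 25 + 25 = 50
Selection 14: 50 + 25 = 75
Selection 15: 75 + 25 = 100
Selection 16: 100 + 25 = 125

274, 299, 324, 349, 374, 399, 424, 449, 474, 499, 524, 25, 50, 75, 100, 125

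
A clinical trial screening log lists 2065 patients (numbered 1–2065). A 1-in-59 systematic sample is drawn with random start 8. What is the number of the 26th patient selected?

k = 59
26th selection = r + (26−1)·k = 8 + 25×59 = 8 + 1475 = 1483

1483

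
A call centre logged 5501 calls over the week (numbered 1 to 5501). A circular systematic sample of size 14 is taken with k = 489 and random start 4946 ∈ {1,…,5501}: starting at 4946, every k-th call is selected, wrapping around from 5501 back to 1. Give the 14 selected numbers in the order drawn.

4946, 5435, 423, 912, 1401, 1890, 2379, 2868, 3357, 3846, 4335, 4824, 5313, 301

Selection 1: 4946
Selection 2: 4946 + 489 = 5435
Selection 3: 5435 + 489 = 5924 → 5924 − 5501 = 423
Selection 4: 423 + 489 = 912
Selection 5: 912 + 489 = 1401
Selection 6: 1401 + 489 = 1890
Selection 7: 1890 + 489 = 2379
Selection 8: 2379 + 489 = 2868
Selection 9: 2868 + 489 = 3357
Selection 10: 3357 + 489 = 3846
Selection 11: 3846 + 489 = 4335
Selection 12: 4335 + 489 = 4824
Selection 13: 4824 + 489 = 5313
Selection 14: 5313 + 489 = 5802 → 5802 − 5501 = 301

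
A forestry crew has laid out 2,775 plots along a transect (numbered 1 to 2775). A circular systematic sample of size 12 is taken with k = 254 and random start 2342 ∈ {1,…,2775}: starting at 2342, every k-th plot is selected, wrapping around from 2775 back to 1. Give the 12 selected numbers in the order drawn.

Selection 1: 2342
Selection 2: 2342 + 254 = 2596
Selection 3: 2596 + 254 = 2850 → 2850 − 2775 = 75
Selection 4: 75 + 254 = 329
Selection 5: 329 + 254 = 583
Selection 6: 583 + 254 = 837
Selection 7: 837 + 254 = 1091
Selection 8: 1091 + 254 = 1345
Selection 9: 1345 + 254 = 1599
Selection 10: 1599 + 254 = 1853
Selection 11: 1853 + 254 = 2107
Selection 12: 2107 + 254 = 2361

2342, 2596, 75, 329, 583, 837, 1091, 1345, 1599, 1853, 2107, 2361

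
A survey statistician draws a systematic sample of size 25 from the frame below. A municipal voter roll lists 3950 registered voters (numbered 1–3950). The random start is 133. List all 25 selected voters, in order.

k = N/n = 3950/25 = 158
voter 1: 133
voter 2: 133 + 158 = 291
voter 3: 291 + 158 = 449
voter 4: 449 + 158 = 607
voter 5: 607 + 158 = 765
voter 6: 765 + 158 = 923
voter 7: 923 + 158 = 1081
voter 8: 1081 + 158 = 1239
voter 9: 1239 + 158 = 1397
voter 10: 1397 + 158 = 1555
voter 11: 1555 + 158 = 1713
voter 12: 1713 + 158 = 1871
voter 13: 1871 + 158 = 2029
voter 14: 2029 + 158 = 2187
voter 15: 2187 + 158 = 2345
voter 16: 2345 + 158 = 2503
voter 17: 2503 + 158 = 2661
voter 18: 2661 + 158 = 2819
voter 19: 2819 + 158 = 2977
voter 20: 2977 + 158 = 3135
voter 21: 3135 + 158 = 3293
voter 22: 3293 + 158 = 3451
voter 23: 3451 + 158 = 3609
voter 24: 3609 + 158 = 3767
voter 25: 3767 + 158 = 3925

133, 291, 449, 607, 765, 923, 1081, 1239, 1397, 1555, 1713, 1871, 2029, 2187, 2345, 2503, 2661, 2819, 2977, 3135, 3293, 3451, 3609, 3767, 3925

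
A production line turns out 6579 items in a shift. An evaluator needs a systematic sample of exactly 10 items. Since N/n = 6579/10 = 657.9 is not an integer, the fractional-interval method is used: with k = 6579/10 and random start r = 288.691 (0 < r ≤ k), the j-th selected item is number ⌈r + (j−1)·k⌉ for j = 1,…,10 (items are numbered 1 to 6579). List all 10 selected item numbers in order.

j=1: r + 0k = 288.691 → ⌈·⌉ = 289
j=2: r + 1k = 946.591 → ⌈·⌉ = 947
j=3: r + 2k = 1604.491 → ⌈·⌉ = 1605
j=4: r + 3k = 2262.391 → ⌈·⌉ = 2263
j=5: r + 4k = 2920.291 → ⌈·⌉ = 2921
j=6: r + 5k = 3578.191 → ⌈·⌉ = 3579
j=7: r + 6k = 4236.091 → ⌈·⌉ = 4237
j=8: r + 7k = 4893.991 → ⌈·⌉ = 4894
j=9: r + 8k = 5551.891 → ⌈·⌉ = 5552
j=10: r + 9k = 6209.791 → ⌈·⌉ = 6210

289, 947, 1605, 2263, 2921, 3579, 4237, 4894, 5552, 6210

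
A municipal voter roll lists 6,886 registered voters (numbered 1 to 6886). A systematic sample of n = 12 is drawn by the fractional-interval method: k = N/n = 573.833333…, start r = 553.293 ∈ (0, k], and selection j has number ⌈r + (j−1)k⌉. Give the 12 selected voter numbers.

554, 1128, 1701, 2275, 2849, 3423, 3997, 4571, 5144, 5718, 6292, 6866

j=1: r + 0k = 553.293 → ⌈·⌉ = 554
j=2: r + 1k = 1127.126333… → ⌈·⌉ = 1128
j=3: r + 2k = 1700.959666… → ⌈·⌉ = 1701
j=4: r + 3k = 2274.793 → ⌈·⌉ = 2275
j=5: r + 4k = 2848.626333… → ⌈·⌉ = 2849
j=6: r + 5k = 3422.459666… → ⌈·⌉ = 3423
j=7: r + 6k = 3996.293 → ⌈·⌉ = 3997
j=8: r + 7k = 4570.126333… → ⌈·⌉ = 4571
j=9: r + 8k = 5143.959666… → ⌈·⌉ = 5144
j=10: r + 9k = 5717.793 → ⌈·⌉ = 5718
j=11: r + 10k = 6291.626333… → ⌈·⌉ = 6292
j=12: r + 11k = 6865.459666… → ⌈·⌉ = 6866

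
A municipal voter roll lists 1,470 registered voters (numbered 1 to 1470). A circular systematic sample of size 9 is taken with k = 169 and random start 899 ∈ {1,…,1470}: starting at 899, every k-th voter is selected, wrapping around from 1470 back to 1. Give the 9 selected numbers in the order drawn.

Selection 1: 899
Selection 2: 899 + 169 = 1068
Selection 3: 1068 + 169 = 1237
Selection 4: 1237 + 169 = 1406
Selection 5: 1406 + 169 = 1575 → 1575 − 1470 = 105
Selection 6: 105 + 169 = 274
Selection 7: 274 + 169 = 443
Selection 8: 443 + 169 = 612
Selection 9: 612 + 169 = 781

899, 1068, 1237, 1406, 105, 274, 443, 612, 781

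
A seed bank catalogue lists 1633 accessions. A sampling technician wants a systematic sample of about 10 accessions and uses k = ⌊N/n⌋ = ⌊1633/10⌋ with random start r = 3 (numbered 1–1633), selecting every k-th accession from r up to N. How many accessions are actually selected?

11

k = ⌊1633/10⌋ = 163
Achieved size = ⌊(1633 − 3)/163⌋ + 1 = ⌊1630/163⌋ + 1 = 10 + 1 = 11
(last selection: 3 + 10×163 = 1633 ≤ 1633; next would be 1796 > 1633)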